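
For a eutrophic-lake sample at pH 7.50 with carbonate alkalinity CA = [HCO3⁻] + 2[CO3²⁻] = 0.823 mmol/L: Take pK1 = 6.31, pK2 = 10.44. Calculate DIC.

DIC = 0.875 mmol/L

CA = [HCO3⁻] + 2[CO3²⁻] = (α₁ + 2α₂)·DIC
At pH 7.50: [H⁺]/K1 = 10^-1.19 = 0.064565, K2/[H⁺] = 10^-2.94 = 0.0011482
α₁ = 1/(1 + 0.064565 + 0.0011482) = 1/1.0657 = 0.9383; α₂ = α₁·K2/[H⁺] = 0.001077
α₁ + 2α₂ = 0.9405
DIC = CA / (α₁ + 2α₂) = 0.823 / 0.9405 = 0.875 mmol/L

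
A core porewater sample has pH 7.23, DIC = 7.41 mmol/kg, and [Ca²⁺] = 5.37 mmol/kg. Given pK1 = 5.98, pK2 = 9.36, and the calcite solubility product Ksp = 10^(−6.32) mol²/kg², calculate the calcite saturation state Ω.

α₂ = 1 / (1 + [H⁺]/K2 + [H⁺]²/(K1K2)) = 1 / (1 + 10^+2.13 + 10^+0.88)
   = 1 / (1 + 134.90 + 7.5858) = 1/143.48 = 0.006970
[CO3²⁻] = α₂ × DIC = 0.006970 × 7.41 = 0.05164 mmol/kg
Ksp = 10^(−6.32) = 4.786×10^-7
Ω = [Ca²⁺][CO3²⁻]/Ksp = (5.37×10^-3)(5.164×10^-5) / 4.786×10^-7 = 0.579

Ω = 0.579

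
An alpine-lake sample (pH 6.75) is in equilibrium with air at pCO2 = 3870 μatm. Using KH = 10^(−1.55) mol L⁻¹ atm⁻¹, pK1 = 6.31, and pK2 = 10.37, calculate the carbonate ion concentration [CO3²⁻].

[CO3²⁻] = 0.0721 μmol/L

[CO2*] = KH · pCO2 = 10^(−1.55) × 3870×10^-6 = 1.091×10^-4 mol/L
α₀ = 1/(1 + K1/[H⁺] + K1K2/[H⁺]²) = 1/(1 + 10^+0.44 + 10^-3.18) = 0.2663
DIC = [CO2*]/α₀ = 1.091×10^-4 / 0.2663 = 0.4096 mmol/L
[CO3²⁻] = α₂·DIC; α₂ = 0.0001760, so [CO3²⁻] = 0.0001760 × 0.4096 = 7.21×10^-5 mmol/L = 0.0721 μmol/L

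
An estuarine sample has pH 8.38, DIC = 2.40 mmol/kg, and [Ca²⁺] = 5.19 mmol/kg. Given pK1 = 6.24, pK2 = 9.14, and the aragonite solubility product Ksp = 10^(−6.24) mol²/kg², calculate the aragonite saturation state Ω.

Ω = 3.19

α₂ = 1 / (1 + [H⁺]/K2 + [H⁺]²/(K1K2)) = 1 / (1 + 10^+0.76 + 10^-1.38)
   = 1 / (1 + 5.7544 + 0.041687) = 1/6.7961 = 0.1471
[CO3²⁻] = α₂ × DIC = 0.1471 × 2.40 = 0.3531 mmol/kg
Ksp = 10^(−6.24) = 5.754×10^-7
Ω = [Ca²⁺][CO3²⁻]/Ksp = (5.19×10^-3)(3.531×10^-4) / 5.754×10^-7 = 3.19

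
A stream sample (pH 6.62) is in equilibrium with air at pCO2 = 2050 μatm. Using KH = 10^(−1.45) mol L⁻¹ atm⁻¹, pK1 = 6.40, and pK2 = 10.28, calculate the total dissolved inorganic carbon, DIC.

DIC = 0.193 mmol/L

[CO2*] = KH · pCO2 = 10^(−1.45) × 2050×10^-6 = 7.274×10^-5 mol/L
α₀ = 1/(1 + K1/[H⁺] + K1K2/[H⁺]²) = 1/(1 + 10^+0.22 + 10^-3.44) = 0.3759
DIC = [CO2*]/α₀ = 7.274×10^-5 / 0.3759 = 0.193 mmol/L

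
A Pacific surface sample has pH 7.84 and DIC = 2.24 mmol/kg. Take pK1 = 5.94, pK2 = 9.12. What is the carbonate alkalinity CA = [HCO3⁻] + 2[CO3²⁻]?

CA = [HCO3⁻] + 2[CO3²⁻] = (α₁ + 2α₂)·DIC
At pH 7.84: [H⁺]/K1 = 10^-1.90 = 0.012589, K2/[H⁺] = 10^-1.28 = 0.052481
α₁ = 1/(1 + 0.012589 + 0.052481) = 1/1.0651 = 0.9389; α₂ = α₁·K2/[H⁺] = 0.04927
α₁ + 2α₂ = 1.0375
CA = 1.0375 × 2.24 = 2.32 mmol/kg

CA = 2.32 mmol/kg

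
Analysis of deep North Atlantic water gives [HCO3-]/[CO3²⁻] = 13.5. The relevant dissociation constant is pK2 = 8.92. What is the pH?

From K2 = [H⁺][CO3²⁻]/[HCO3-]:  pH = pK2 − log₁₀([HCO3-]/[CO3²⁻])
log₁₀(13.5) = +1.130
pH = 8.92 − (+1.130) = 7.79

pH = 7.79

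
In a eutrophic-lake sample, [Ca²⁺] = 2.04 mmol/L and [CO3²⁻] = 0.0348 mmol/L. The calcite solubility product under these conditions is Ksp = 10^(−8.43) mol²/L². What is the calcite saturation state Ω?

Ω = 19.1

Ksp = 10^(−8.43) = 3.715×10^-9
Ω = [Ca²⁺][CO3²⁻]/Ksp = (2.04×10^-3)(0.0348×10^-3) / 3.715×10^-9 = 19.1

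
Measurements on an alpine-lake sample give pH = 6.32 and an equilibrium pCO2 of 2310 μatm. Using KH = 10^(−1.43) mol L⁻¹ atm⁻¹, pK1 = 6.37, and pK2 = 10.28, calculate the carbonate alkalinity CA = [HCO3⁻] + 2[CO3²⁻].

CA = 0.0765 mmol/L

[CO2*] = KH · pCO2 = 10^(−1.43) × 2310×10^-6 = 8.582×10^-5 mol/L
α₀ = 1/(1 + K1/[H⁺] + K1K2/[H⁺]²) = 1/(1 + 10^-0.05 + 10^-4.01) = 0.5287
DIC = [CO2*]/α₀ = 8.582×10^-5 / 0.5287 = 0.1623 mmol/L
CA = (α₁ + 2α₂)·DIC = (0.4712 + 2×5.167×10^-5) × 0.1623 = 0.0765 mmol/L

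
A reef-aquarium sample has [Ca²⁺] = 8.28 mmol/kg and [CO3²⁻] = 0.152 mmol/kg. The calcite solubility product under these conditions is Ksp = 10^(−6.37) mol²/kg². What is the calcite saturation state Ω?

Ω = 2.95

Ksp = 10^(−6.37) = 4.266×10^-7
Ω = [Ca²⁺][CO3²⁻]/Ksp = (8.28×10^-3)(0.152×10^-3) / 4.266×10^-7 = 2.95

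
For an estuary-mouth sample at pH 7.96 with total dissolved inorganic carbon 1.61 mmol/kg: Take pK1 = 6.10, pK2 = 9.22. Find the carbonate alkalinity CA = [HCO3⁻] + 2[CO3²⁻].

CA = 1.67 mmol/kg

CA = [HCO3⁻] + 2[CO3²⁻] = (α₁ + 2α₂)·DIC
At pH 7.96: [H⁺]/K1 = 10^-1.86 = 0.013804, K2/[H⁺] = 10^-1.26 = 0.054954
α₁ = 1/(1 + 0.013804 + 0.054954) = 1/1.0688 = 0.9357; α₂ = α₁·K2/[H⁺] = 0.05142
α₁ + 2α₂ = 1.0385
CA = 1.0385 × 1.61 = 1.67 mmol/kg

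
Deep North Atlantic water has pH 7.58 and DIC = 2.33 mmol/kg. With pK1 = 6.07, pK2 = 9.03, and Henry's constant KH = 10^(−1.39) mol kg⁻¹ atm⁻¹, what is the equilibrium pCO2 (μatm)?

α₀ = 1 / (1 + K1/[H⁺] + K1K2/[H⁺]²) = 1 / (1 + 10^+1.51 + 10^+0.06)
   = 1 / (1 + 32.359 + 1.1482) = 1/34.508 = 0.02898
[CO2*] = α₀ × DIC = 0.02898 × 2.33 = 0.06752 mmol/kg
pCO2 = [CO2*]/KH = 6.752×10^-5 / 4.074×10^-2 = 1660 μatm

pCO2 = 1660 μatm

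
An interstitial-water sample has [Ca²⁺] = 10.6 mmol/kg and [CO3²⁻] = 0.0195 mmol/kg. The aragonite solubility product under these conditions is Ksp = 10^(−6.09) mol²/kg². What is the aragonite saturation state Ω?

Ksp = 10^(−6.09) = 8.128×10^-7
Ω = [Ca²⁺][CO3²⁻]/Ksp = (10.6×10^-3)(0.0195×10^-3) / 8.128×10^-7 = 0.254

Ω = 0.254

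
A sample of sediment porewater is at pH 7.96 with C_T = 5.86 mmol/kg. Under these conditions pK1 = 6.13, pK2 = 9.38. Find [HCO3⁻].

[HCO3⁻] = 5.57 mmol/kg

α₁ = 1 / (1 + [H⁺]/K1 + K2/[H⁺]) = 1 / (1 + 10^-1.83 + 10^-1.42)
   = 1 / (1 + 0.014791 + 0.038019) = 1/1.0528 = 0.9498
[HCO3⁻] = α₁ × DIC = 0.9498 × 5.86 = 5.57 mmol/kg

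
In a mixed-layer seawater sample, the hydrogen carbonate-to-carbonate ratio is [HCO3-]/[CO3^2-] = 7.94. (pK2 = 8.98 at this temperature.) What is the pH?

pH = 8.08

From K2 = [H⁺][CO3^2-]/[HCO3-]:  pH = pK2 − log₁₀([HCO3-]/[CO3^2-])
log₁₀(7.94) = +0.900
pH = 8.98 − (+0.900) = 8.08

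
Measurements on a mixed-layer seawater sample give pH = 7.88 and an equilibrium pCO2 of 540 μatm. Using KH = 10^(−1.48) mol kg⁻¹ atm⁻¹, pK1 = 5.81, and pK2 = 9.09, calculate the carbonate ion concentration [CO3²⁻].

[CO3²⁻] = 0.130 mmol/kg

[CO2*] = KH · pCO2 = 10^(−1.48) × 540×10^-6 = 1.788×10^-5 mol/kg
α₀ = 1/(1 + K1/[H⁺] + K1K2/[H⁺]²) = 1/(1 + 10^+2.07 + 10^+0.86) = 0.007953
DIC = [CO2*]/α₀ = 1.788×10^-5 / 0.007953 = 2.248 mmol/kg
[CO3²⁻] = α₂·DIC; α₂ = 0.05762, so [CO3²⁻] = 0.05762 × 2.248 = 0.130 mmol/kg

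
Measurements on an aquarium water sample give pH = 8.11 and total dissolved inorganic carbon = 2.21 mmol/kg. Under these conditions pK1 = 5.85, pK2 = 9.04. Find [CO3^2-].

α₂ = 1 / (1 + [H⁺]/K2 + [H⁺]²/(K1K2)) = 1 / (1 + 10^+0.93 + 10^-1.33)
   = 1 / (1 + 8.5114 + 0.046774) = 1/9.5582 = 0.1046
[CO3²⁻] = α₂ × DIC = 0.1046 × 2.21 = 0.231 mmol/kg

[CO3²⁻] = 0.231 mmol/kg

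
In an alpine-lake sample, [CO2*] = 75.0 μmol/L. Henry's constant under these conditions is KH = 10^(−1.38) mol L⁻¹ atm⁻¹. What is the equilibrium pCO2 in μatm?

pCO2 = 1800 μatm

KH = 10^(−1.38) = 4.169×10^-2 mol L⁻¹ atm⁻¹
pCO2 = [CO2*]/KH = 75.0×10^-6 / 4.169×10^-2 = 1.80×10^-3 atm = 1800 μatm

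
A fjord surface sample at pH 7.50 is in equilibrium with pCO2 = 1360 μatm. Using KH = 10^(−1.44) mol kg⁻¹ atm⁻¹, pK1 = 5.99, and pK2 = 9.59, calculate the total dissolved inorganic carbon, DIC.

[CO2*] = KH · pCO2 = 10^(−1.44) × 1360×10^-6 = 4.938×10^-5 mol/kg
α₀ = 1/(1 + K1/[H⁺] + K1K2/[H⁺]²) = 1/(1 + 10^+1.51 + 10^-0.58) = 0.02974
DIC = [CO2*]/α₀ = 4.938×10^-5 / 0.02974 = 1.66 mmol/kg

DIC = 1.66 mmol/kg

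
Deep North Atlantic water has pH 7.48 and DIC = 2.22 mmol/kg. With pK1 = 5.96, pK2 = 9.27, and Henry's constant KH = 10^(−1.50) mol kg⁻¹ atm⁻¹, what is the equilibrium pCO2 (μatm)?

pCO2 = 2030 μatm

α₀ = 1 / (1 + K1/[H⁺] + K1K2/[H⁺]²) = 1 / (1 + 10^+1.52 + 10^-0.27)
   = 1 / (1 + 33.113 + 0.53703) = 1/34.650 = 0.02886
[CO2*] = α₀ × DIC = 0.02886 × 2.22 = 0.06407 mmol/kg
pCO2 = [CO2*]/KH = 6.407×10^-5 / 3.162×10^-2 = 2030 μatm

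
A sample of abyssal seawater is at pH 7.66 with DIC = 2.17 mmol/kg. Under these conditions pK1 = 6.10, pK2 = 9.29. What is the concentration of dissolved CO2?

α₀ = 1 / (1 + K1/[H⁺] + K1K2/[H⁺]²) = 1 / (1 + 10^+1.56 + 10^-0.07)
   = 1 / (1 + 36.308 + 0.85114) = 1/38.159 = 0.02621
[CO2*] = α₀ × DIC = 0.02621 × 2.17 = 0.0569 mmol/kg

[CO2*] = 0.0569 mmol/kg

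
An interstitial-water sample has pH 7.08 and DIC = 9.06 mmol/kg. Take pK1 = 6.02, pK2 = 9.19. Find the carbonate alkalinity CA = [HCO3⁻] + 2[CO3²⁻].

CA = [HCO3⁻] + 2[CO3²⁻] = (α₁ + 2α₂)·DIC
At pH 7.08: [H⁺]/K1 = 10^-1.06 = 0.087096, K2/[H⁺] = 10^-2.11 = 0.0077625
α₁ = 1/(1 + 0.087096 + 0.0077625) = 1/1.0949 = 0.9134; α₂ = α₁·K2/[H⁺] = 0.007090
α₁ + 2α₂ = 0.9275
CA = 0.9275 × 9.06 = 8.40 mmol/kg

CA = 8.40 mmol/kg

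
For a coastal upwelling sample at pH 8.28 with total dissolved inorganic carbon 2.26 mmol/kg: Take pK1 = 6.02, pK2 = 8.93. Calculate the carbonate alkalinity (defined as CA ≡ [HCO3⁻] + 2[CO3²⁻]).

CA = [HCO3⁻] + 2[CO3²⁻] = (α₁ + 2α₂)·DIC
At pH 8.28: [H⁺]/K1 = 10^-2.26 = 0.0054954, K2/[H⁺] = 10^-0.65 = 0.22387
α₁ = 1/(1 + 0.0054954 + 0.22387) = 1/1.2294 = 0.8134; α₂ = α₁·K2/[H⁺] = 0.1821
α₁ + 2α₂ = 1.1776
CA = 1.1776 × 2.26 = 2.66 mmol/kg

CA = 2.66 mmol/kg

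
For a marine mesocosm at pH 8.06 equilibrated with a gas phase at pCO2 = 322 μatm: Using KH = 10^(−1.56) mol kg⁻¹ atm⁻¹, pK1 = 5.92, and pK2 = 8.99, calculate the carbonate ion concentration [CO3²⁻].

[CO3²⁻] = 0.144 mmol/kg

[CO2*] = KH · pCO2 = 10^(−1.56) × 322×10^-6 = 8.869×10^-6 mol/kg
α₀ = 1/(1 + K1/[H⁺] + K1K2/[H⁺]²) = 1/(1 + 10^+2.14 + 10^+1.21) = 0.006441
DIC = [CO2*]/α₀ = 8.869×10^-6 / 0.006441 = 1.377 mmol/kg
[CO3²⁻] = α₂·DIC; α₂ = 0.1045, so [CO3²⁻] = 0.1045 × 1.377 = 0.144 mmol/kg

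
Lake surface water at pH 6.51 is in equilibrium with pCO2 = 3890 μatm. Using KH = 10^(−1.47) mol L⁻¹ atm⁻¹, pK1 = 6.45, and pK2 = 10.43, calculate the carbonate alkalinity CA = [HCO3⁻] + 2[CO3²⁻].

CA = 0.151 mmol/L

[CO2*] = KH · pCO2 = 10^(−1.47) × 3890×10^-6 = 1.318×10^-4 mol/L
α₀ = 1/(1 + K1/[H⁺] + K1K2/[H⁺]²) = 1/(1 + 10^+0.06 + 10^-3.86) = 0.4655
DIC = [CO2*]/α₀ = 1.318×10^-4 / 0.4655 = 0.2832 mmol/L
CA = (α₁ + 2α₂)·DIC = (0.5344 + 2×6.425×10^-5) × 0.2832 = 0.151 mmol/L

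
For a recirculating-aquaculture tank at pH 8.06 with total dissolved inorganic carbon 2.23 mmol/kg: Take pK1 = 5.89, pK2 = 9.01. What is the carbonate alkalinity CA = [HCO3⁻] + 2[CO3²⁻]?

CA = 2.44 mmol/kg

CA = [HCO3⁻] + 2[CO3²⁻] = (α₁ + 2α₂)·DIC
At pH 8.06: [H⁺]/K1 = 10^-2.17 = 0.0067608, K2/[H⁺] = 10^-0.95 = 0.11220
α₁ = 1/(1 + 0.0067608 + 0.11220) = 1/1.1190 = 0.8937; α₂ = α₁·K2/[H⁺] = 0.1003
α₁ + 2α₂ = 1.0942
CA = 1.0942 × 2.23 = 2.44 mmol/kg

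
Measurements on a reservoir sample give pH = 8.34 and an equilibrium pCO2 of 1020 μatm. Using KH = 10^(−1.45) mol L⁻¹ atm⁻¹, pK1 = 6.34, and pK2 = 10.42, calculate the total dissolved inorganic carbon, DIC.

DIC = 3.69 mmol/L

[CO2*] = KH · pCO2 = 10^(−1.45) × 1020×10^-6 = 3.619×10^-5 mol/L
α₀ = 1/(1 + K1/[H⁺] + K1K2/[H⁺]²) = 1/(1 + 10^+2.00 + 10^-0.08) = 0.009820
DIC = [CO2*]/α₀ = 3.619×10^-5 / 0.009820 = 3.69 mmol/L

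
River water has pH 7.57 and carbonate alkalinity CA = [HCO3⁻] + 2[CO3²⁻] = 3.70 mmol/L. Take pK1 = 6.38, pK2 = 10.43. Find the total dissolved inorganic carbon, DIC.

CA = [HCO3⁻] + 2[CO3²⁻] = (α₁ + 2α₂)·DIC
At pH 7.57: [H⁺]/K1 = 10^-1.19 = 0.064565, K2/[H⁺] = 10^-2.86 = 0.0013804
α₁ = 1/(1 + 0.064565 + 0.0013804) = 1/1.0659 = 0.9381; α₂ = α₁·K2/[H⁺] = 0.001295
α₁ + 2α₂ = 0.9407
DIC = CA / (α₁ + 2α₂) = 3.70 / 0.9407 = 3.93 mmol/L

DIC = 3.93 mmol/L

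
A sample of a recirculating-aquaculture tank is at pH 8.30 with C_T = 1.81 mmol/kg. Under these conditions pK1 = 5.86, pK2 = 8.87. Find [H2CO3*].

[CO2*] = 5.16 μmol/kg

α₀ = 1 / (1 + K1/[H⁺] + K1K2/[H⁺]²) = 1 / (1 + 10^+2.44 + 10^+1.87)
   = 1 / (1 + 275.42 + 74.131) = 1/350.55 = 0.002853
[CO2*] = α₀ × DIC = 0.002853 × 1.81 = 0.00516 mmol/kg = 5.16 μmol/kg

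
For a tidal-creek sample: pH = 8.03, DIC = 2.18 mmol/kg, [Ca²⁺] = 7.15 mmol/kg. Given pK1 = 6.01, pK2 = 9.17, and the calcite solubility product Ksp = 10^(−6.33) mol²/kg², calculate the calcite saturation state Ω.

Ω = 2.23

α₂ = 1 / (1 + [H⁺]/K2 + [H⁺]²/(K1K2)) = 1 / (1 + 10^+1.14 + 10^-0.88)
   = 1 / (1 + 13.804 + 0.13183) = 1/14.936 = 0.06695
[CO3²⁻] = α₂ × DIC = 0.06695 × 2.18 = 0.1460 mmol/kg
Ksp = 10^(−6.33) = 4.677×10^-7
Ω = [Ca²⁺][CO3²⁻]/Ksp = (7.15×10^-3)(1.460×10^-4) / 4.677×10^-7 = 2.23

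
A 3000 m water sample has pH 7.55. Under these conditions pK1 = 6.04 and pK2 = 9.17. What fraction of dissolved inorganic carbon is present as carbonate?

α₂ = 1 / (1 + [H⁺]/K2 + [H⁺]²/(K1K2)) = 1 / (1 + 10^+1.62 + 10^+0.11)
   = 1 / (1 + 41.687 + 1.2882) = 1/43.975 = 0.02274

α₂ = 0.0227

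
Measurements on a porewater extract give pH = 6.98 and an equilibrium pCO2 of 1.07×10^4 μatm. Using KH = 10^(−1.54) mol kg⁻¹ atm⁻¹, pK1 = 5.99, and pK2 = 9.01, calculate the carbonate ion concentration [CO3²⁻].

[CO3²⁻] = 0.0281 mmol/kg

[CO2*] = KH · pCO2 = 10^(−1.54) × 1.07×10^4×10^-6 = 3.086×10^-4 mol/kg
α₀ = 1/(1 + K1/[H⁺] + K1K2/[H⁺]²) = 1/(1 + 10^+0.99 + 10^-1.04) = 0.09205
DIC = [CO2*]/α₀ = 3.086×10^-4 / 0.09205 = 3.352 mmol/kg
[CO3²⁻] = α₂·DIC; α₂ = 0.008395, so [CO3²⁻] = 0.008395 × 3.352 = 0.0281 mmol/kg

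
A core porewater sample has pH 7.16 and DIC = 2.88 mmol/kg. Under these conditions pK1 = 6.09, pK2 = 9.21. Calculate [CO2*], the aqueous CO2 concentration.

[CO2*] = 0.224 mmol/kg

α₀ = 1 / (1 + K1/[H⁺] + K1K2/[H⁺]²) = 1 / (1 + 10^+1.07 + 10^-0.98)
   = 1 / (1 + 11.749 + 0.10471) = 1/12.854 = 0.07780
[CO2*] = α₀ × DIC = 0.07780 × 2.88 = 0.224 mmol/kg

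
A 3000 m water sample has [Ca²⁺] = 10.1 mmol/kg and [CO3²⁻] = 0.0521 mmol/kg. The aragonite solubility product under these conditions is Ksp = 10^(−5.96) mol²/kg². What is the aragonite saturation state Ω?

Ω = 0.480

Ksp = 10^(−5.96) = 1.096×10^-6
Ω = [Ca²⁺][CO3²⁻]/Ksp = (10.1×10^-3)(0.0521×10^-3) / 1.096×10^-6 = 0.480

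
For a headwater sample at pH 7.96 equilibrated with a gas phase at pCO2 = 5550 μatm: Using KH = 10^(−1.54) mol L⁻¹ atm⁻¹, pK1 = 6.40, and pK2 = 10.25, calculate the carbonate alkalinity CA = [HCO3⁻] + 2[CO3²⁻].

CA = 5.87 mmol/L

[CO2*] = KH · pCO2 = 10^(−1.54) × 5550×10^-6 = 1.601×10^-4 mol/L
α₀ = 1/(1 + K1/[H⁺] + K1K2/[H⁺]²) = 1/(1 + 10^+1.56 + 10^-0.73) = 0.02667
DIC = [CO2*]/α₀ = 1.601×10^-4 / 0.02667 = 6.001 mmol/L
CA = (α₁ + 2α₂)·DIC = (0.9684 + 2×0.004966) × 6.001 = 5.87 mmol/L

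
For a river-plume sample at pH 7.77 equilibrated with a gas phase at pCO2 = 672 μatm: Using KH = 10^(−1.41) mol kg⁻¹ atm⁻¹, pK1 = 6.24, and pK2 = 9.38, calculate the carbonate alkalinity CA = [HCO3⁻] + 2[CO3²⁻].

CA = 0.929 mmol/kg

[CO2*] = KH · pCO2 = 10^(−1.41) × 672×10^-6 = 2.614×10^-5 mol/kg
α₀ = 1/(1 + K1/[H⁺] + K1K2/[H⁺]²) = 1/(1 + 10^+1.53 + 10^-0.08) = 0.02800
DIC = [CO2*]/α₀ = 2.614×10^-5 / 0.02800 = 0.9338 mmol/kg
CA = (α₁ + 2α₂)·DIC = (0.9487 + 2×0.02329) × 0.9338 = 0.929 mmol/kg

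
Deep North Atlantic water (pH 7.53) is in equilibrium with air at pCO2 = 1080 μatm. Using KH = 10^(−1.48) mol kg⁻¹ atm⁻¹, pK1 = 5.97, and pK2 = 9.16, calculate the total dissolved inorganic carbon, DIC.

DIC = 1.36 mmol/kg

[CO2*] = KH · pCO2 = 10^(−1.48) × 1080×10^-6 = 3.576×10^-5 mol/kg
α₀ = 1/(1 + K1/[H⁺] + K1K2/[H⁺]²) = 1/(1 + 10^+1.56 + 10^-0.07) = 0.02621
DIC = [CO2*]/α₀ = 3.576×10^-5 / 0.02621 = 1.36 mmol/kg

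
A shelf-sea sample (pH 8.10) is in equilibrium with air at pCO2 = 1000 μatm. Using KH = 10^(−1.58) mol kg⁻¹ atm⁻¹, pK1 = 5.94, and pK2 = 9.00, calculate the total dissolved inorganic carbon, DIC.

DIC = 4.31 mmol/kg

[CO2*] = KH · pCO2 = 10^(−1.58) × 1000×10^-6 = 2.630×10^-5 mol/kg
α₀ = 1/(1 + K1/[H⁺] + K1K2/[H⁺]²) = 1/(1 + 10^+2.16 + 10^+1.26) = 0.006107
DIC = [CO2*]/α₀ = 2.630×10^-5 / 0.006107 = 4.31 mmol/kg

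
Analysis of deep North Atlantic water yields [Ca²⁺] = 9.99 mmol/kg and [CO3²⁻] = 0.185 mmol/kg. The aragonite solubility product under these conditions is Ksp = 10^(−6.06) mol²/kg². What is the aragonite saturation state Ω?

Ω = 2.12

Ksp = 10^(−6.06) = 8.710×10^-7
Ω = [Ca²⁺][CO3²⁻]/Ksp = (9.99×10^-3)(0.185×10^-3) / 8.710×10^-7 = 2.12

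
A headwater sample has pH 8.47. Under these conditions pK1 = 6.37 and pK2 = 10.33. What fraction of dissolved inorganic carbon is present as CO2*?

α₀ = 0.00777

α₀ = 1 / (1 + K1/[H⁺] + K1K2/[H⁺]²) = 1 / (1 + 10^+2.10 + 10^+0.24)
   = 1 / (1 + 125.89 + 1.7378) = 1/128.63 = 0.007774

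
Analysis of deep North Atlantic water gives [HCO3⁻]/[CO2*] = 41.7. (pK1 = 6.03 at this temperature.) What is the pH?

pH = 7.65

From K1 = [H⁺][HCO3⁻]/[CO2*]:  pH = pK1 + log₁₀([HCO3⁻]/[CO2*])
log₁₀(41.7) = +1.620
pH = 6.03 + (+1.620) = 7.65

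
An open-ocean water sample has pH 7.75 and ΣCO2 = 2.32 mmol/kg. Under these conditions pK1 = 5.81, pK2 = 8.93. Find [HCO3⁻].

α₁ = 1 / (1 + [H⁺]/K1 + K2/[H⁺]) = 1 / (1 + 10^-1.94 + 10^-1.18)
   = 1 / (1 + 0.011482 + 0.066069) = 1/1.0776 = 0.9280
[HCO3⁻] = α₁ × DIC = 0.9280 × 2.32 = 2.15 mmol/kg

[HCO3⁻] = 2.15 mmol/kg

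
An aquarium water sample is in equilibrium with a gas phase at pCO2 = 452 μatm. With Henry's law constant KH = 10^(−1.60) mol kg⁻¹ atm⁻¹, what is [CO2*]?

[CO2*] = 11.4 μmol/kg

KH = 10^(−1.60) = 2.512×10^-2 mol kg⁻¹ atm⁻¹
[CO2*] = KH · pCO2 = 2.512×10^-2 × 452×10^-6 atm = 1.14×10^-5 mol/kg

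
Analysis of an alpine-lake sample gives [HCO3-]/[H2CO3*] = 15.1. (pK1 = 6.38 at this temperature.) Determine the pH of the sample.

From K1 = [H⁺][HCO3-]/[H2CO3*]:  pH = pK1 + log₁₀([HCO3-]/[H2CO3*])
log₁₀(15.1) = +1.179
pH = 6.38 + (+1.179) = 7.56

pH = 7.56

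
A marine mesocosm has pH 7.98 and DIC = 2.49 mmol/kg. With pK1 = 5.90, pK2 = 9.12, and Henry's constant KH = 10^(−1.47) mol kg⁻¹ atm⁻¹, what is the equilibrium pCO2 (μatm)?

pCO2 = 566 μatm

α₀ = 1 / (1 + K1/[H⁺] + K1K2/[H⁺]²) = 1 / (1 + 10^+2.08 + 10^+0.94)
   = 1 / (1 + 120.23 + 8.7096) = 1/129.94 = 0.007696
[CO2*] = α₀ × DIC = 0.007696 × 2.49 = 0.01916 mmol/kg = 19.16 μmol/kg
pCO2 = [CO2*]/KH = 1.916×10^-5 / 3.388×10^-2 = 566 μatm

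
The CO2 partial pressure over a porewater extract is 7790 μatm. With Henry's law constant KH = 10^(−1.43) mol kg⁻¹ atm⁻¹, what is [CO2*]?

KH = 10^(−1.43) = 3.715×10^-2 mol kg⁻¹ atm⁻¹
[CO2*] = KH · pCO2 = 3.715×10^-2 × 7790×10^-6 atm = 2.89×10^-4 mol/kg

[CO2*] = 289 μmol/kg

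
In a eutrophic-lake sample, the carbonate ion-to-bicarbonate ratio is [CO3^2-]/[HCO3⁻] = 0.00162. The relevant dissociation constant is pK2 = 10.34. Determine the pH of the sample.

From K2 = [H⁺][CO3^2-]/[HCO3⁻]:  pH = pK2 + log₁₀([CO3^2-]/[HCO3⁻])
log₁₀(0.00162) = -2.790
pH = 10.34 + (-2.790) = 7.55

pH = 7.55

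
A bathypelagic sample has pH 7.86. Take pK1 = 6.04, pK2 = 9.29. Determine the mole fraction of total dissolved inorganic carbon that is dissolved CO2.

α₀ = 0.0144

α₀ = 1 / (1 + K1/[H⁺] + K1K2/[H⁺]²) = 1 / (1 + 10^+1.82 + 10^+0.39)
   = 1 / (1 + 66.069 + 2.4547) = 1/69.524 = 0.01438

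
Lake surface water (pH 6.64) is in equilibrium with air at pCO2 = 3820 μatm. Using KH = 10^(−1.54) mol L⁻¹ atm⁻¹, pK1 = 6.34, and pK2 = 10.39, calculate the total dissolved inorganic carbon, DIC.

DIC = 0.330 mmol/L

[CO2*] = KH · pCO2 = 10^(−1.54) × 3820×10^-6 = 1.102×10^-4 mol/L
α₀ = 1/(1 + K1/[H⁺] + K1K2/[H⁺]²) = 1/(1 + 10^+0.30 + 10^-3.45) = 0.3338
DIC = [CO2*]/α₀ = 1.102×10^-4 / 0.3338 = 0.330 mmol/L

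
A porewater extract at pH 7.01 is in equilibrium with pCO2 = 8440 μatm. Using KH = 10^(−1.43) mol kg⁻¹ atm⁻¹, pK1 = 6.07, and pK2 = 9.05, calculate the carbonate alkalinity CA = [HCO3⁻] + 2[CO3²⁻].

[CO2*] = KH · pCO2 = 10^(−1.43) × 8440×10^-6 = 3.136×10^-4 mol/kg
α₀ = 1/(1 + K1/[H⁺] + K1K2/[H⁺]²) = 1/(1 + 10^+0.94 + 10^-1.10) = 0.1022
DIC = [CO2*]/α₀ = 3.136×10^-4 / 0.1022 = 3.070 mmol/kg
CA = (α₁ + 2α₂)·DIC = (0.8897 + 2×0.008114) × 3.070 = 2.78 mmol/kg

CA = 2.78 mmol/kg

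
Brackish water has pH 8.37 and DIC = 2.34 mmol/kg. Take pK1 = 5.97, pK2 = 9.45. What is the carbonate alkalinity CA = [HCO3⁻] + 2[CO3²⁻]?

CA = 2.51 mmol/kg

CA = [HCO3⁻] + 2[CO3²⁻] = (α₁ + 2α₂)·DIC
At pH 8.37: [H⁺]/K1 = 10^-2.40 = 0.0039811, K2/[H⁺] = 10^-1.08 = 0.083176
α₁ = 1/(1 + 0.0039811 + 0.083176) = 1/1.0872 = 0.9198; α₂ = α₁·K2/[H⁺] = 0.07651
α₁ + 2α₂ = 1.0728
CA = 1.0728 × 2.34 = 2.51 mmol/kg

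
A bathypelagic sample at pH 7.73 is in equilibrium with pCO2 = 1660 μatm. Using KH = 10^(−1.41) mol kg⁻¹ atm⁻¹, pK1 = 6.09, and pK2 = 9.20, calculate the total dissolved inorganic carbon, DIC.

DIC = 2.98 mmol/kg

[CO2*] = KH · pCO2 = 10^(−1.41) × 1660×10^-6 = 6.458×10^-5 mol/kg
α₀ = 1/(1 + K1/[H⁺] + K1K2/[H⁺]²) = 1/(1 + 10^+1.64 + 10^+0.17) = 0.02168
DIC = [CO2*]/α₀ = 6.458×10^-5 / 0.02168 = 2.98 mmol/kg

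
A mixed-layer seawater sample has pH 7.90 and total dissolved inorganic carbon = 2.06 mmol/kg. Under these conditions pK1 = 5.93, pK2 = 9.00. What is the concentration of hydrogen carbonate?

α₁ = 1 / (1 + [H⁺]/K1 + K2/[H⁺]) = 1 / (1 + 10^-1.97 + 10^-1.10)
   = 1 / (1 + 0.010715 + 0.079433) = 1/1.0901 = 0.9173
[HCO3⁻] = α₁ × DIC = 0.9173 × 2.06 = 1.89 mmol/kg

[HCO3⁻] = 1.89 mmol/kg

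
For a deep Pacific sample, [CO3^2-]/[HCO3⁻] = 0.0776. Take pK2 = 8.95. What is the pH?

pH = 7.84

From K2 = [H⁺][CO3^2-]/[HCO3⁻]:  pH = pK2 + log₁₀([CO3^2-]/[HCO3⁻])
log₁₀(0.0776) = -1.110
pH = 8.95 + (-1.110) = 7.84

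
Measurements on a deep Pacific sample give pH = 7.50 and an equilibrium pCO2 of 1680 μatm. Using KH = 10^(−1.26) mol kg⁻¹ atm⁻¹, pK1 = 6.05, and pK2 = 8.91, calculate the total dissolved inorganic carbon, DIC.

DIC = 2.80 mmol/kg

[CO2*] = KH · pCO2 = 10^(−1.26) × 1680×10^-6 = 9.232×10^-5 mol/kg
α₀ = 1/(1 + K1/[H⁺] + K1K2/[H⁺]²) = 1/(1 + 10^+1.45 + 10^+0.04) = 0.03302
DIC = [CO2*]/α₀ = 9.232×10^-5 / 0.03302 = 2.80 mmol/kg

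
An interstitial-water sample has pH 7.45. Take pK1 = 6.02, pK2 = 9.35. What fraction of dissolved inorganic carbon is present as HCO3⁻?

α₁ = 0.953

α₁ = 1 / (1 + [H⁺]/K1 + K2/[H⁺]) = 1 / (1 + 10^-1.43 + 10^-1.90)
   = 1 / (1 + 0.037154 + 0.012589) = 1/1.0497 = 0.9526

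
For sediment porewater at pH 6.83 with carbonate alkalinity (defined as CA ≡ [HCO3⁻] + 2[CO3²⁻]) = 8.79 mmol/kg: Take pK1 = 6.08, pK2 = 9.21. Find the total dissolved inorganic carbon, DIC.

DIC = 10.3 mmol/kg

CA = [HCO3⁻] + 2[CO3²⁻] = (α₁ + 2α₂)·DIC
At pH 6.83: [H⁺]/K1 = 10^-0.75 = 0.17783, K2/[H⁺] = 10^-2.38 = 0.0041687
α₁ = 1/(1 + 0.17783 + 0.0041687) = 1/1.1820 = 0.8460; α₂ = α₁·K2/[H⁺] = 0.003527
α₁ + 2α₂ = 0.8531
DIC = CA / (α₁ + 2α₂) = 8.79 / 0.8531 = 10.3 mmol/kg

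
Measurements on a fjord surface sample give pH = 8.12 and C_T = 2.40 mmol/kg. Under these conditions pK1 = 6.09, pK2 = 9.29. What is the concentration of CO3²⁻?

[CO3²⁻] = 0.151 mmol/kg

α₂ = 1 / (1 + [H⁺]/K2 + [H⁺]²/(K1K2)) = 1 / (1 + 10^+1.17 + 10^-0.86)
   = 1 / (1 + 14.791 + 0.13804) = 1/15.929 = 0.06278
[CO3²⁻] = α₂ × DIC = 0.06278 × 2.40 = 0.151 mmol/kg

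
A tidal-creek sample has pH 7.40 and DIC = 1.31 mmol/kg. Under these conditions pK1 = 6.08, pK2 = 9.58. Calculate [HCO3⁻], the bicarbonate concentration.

[HCO3⁻] = 1.24 mmol/kg

α₁ = 1 / (1 + [H⁺]/K1 + K2/[H⁺]) = 1 / (1 + 10^-1.32 + 10^-2.18)
   = 1 / (1 + 0.047863 + 0.0066069) = 1/1.0545 = 0.9483
[HCO3⁻] = α₁ × DIC = 0.9483 × 1.31 = 1.24 mmol/kg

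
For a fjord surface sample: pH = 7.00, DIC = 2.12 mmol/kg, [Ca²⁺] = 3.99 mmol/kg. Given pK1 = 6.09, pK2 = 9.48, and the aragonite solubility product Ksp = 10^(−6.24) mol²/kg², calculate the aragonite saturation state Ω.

α₂ = 1 / (1 + [H⁺]/K2 + [H⁺]²/(K1K2)) = 1 / (1 + 10^+2.48 + 10^+1.57)
   = 1 / (1 + 302.00 + 37.154) = 1/340.15 = 0.002940
[CO3²⁻] = α₂ × DIC = 0.002940 × 2.12 = 0.006233 mmol/kg = 6.233 μmol/kg
Ksp = 10^(−6.24) = 5.754×10^-7
Ω = [Ca²⁺][CO3²⁻]/Ksp = (3.99×10^-3)(6.233×10^-6) / 5.754×10^-7 = 0.0432

Ω = 0.0432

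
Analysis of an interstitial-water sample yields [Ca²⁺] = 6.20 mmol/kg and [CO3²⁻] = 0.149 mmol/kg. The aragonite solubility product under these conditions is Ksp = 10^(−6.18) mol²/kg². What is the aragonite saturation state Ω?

Ksp = 10^(−6.18) = 6.607×10^-7
Ω = [Ca²⁺][CO3²⁻]/Ksp = (6.20×10^-3)(0.149×10^-3) / 6.607×10^-7 = 1.40

Ω = 1.40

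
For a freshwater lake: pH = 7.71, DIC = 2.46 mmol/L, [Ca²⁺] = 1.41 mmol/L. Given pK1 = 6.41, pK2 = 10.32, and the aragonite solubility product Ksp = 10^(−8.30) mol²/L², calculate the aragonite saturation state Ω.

α₂ = 1 / (1 + [H⁺]/K2 + [H⁺]²/(K1K2)) = 1 / (1 + 10^+2.61 + 10^+1.31)
   = 1 / (1 + 407.38 + 20.417) = 1/428.80 = 0.002332
[CO3²⁻] = α₂ × DIC = 0.002332 × 2.46 = 0.005737 mmol/L = 5.737 μmol/L
Ksp = 10^(−8.30) = 5.012×10^-9
Ω = [Ca²⁺][CO3²⁻]/Ksp = (1.41×10^-3)(5.737×10^-6) / 5.012×10^-9 = 1.61

Ω = 1.61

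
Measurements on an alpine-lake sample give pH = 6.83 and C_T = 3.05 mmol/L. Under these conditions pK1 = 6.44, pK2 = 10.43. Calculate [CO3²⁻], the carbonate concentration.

[CO3²⁻] = 0.544 μmol/L

α₂ = 1 / (1 + [H⁺]/K2 + [H⁺]²/(K1K2)) = 1 / (1 + 10^+3.60 + 10^+3.21)
   = 1 / (1 + 3981.1 + 1621.8) = 1/5603.9 = 0.0001784
[CO3²⁻] = α₂ × DIC = 0.0001784 × 3.05 = 0.000544 mmol/L = 0.544 μmol/L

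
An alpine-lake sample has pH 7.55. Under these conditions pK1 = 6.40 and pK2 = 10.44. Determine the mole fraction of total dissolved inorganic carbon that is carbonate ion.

α₂ = 1 / (1 + [H⁺]/K2 + [H⁺]²/(K1K2)) = 1 / (1 + 10^+2.89 + 10^+1.74)
   = 1 / (1 + 776.25 + 54.954) = 1/832.20 = 0.001202

α₂ = 0.00120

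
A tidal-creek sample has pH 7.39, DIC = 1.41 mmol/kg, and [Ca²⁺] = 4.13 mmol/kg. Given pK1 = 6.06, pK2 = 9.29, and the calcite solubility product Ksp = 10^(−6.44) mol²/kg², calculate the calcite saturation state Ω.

α₂ = 1 / (1 + [H⁺]/K2 + [H⁺]²/(K1K2)) = 1 / (1 + 10^+1.90 + 10^+0.57)
   = 1 / (1 + 79.433 + 3.7154) = 1/84.148 = 0.01188
[CO3²⁻] = α₂ × DIC = 0.01188 × 1.41 = 0.01676 mmol/kg = 16.76 μmol/kg
Ksp = 10^(−6.44) = 3.631×10^-7
Ω = [Ca²⁺][CO3²⁻]/Ksp = (4.13×10^-3)(1.676×10^-5) / 3.631×10^-7 = 0.191

Ω = 0.191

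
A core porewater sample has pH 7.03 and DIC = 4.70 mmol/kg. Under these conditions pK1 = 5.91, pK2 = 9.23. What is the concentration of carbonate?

α₂ = 1 / (1 + [H⁺]/K2 + [H⁺]²/(K1K2)) = 1 / (1 + 10^+2.20 + 10^+1.08)
   = 1 / (1 + 158.49 + 12.023) = 1/171.51 = 0.005830
[CO3²⁻] = α₂ × DIC = 0.005830 × 4.70 = 0.0274 mmol/kg

[CO3²⁻] = 0.0274 mmol/kg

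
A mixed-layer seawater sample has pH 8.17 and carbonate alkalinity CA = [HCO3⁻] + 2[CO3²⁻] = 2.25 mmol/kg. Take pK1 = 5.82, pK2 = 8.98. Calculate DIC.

DIC = 1.99 mmol/kg

CA = [HCO3⁻] + 2[CO3²⁻] = (α₁ + 2α₂)·DIC
At pH 8.17: [H⁺]/K1 = 10^-2.35 = 0.0044668, K2/[H⁺] = 10^-0.81 = 0.15488
α₁ = 1/(1 + 0.0044668 + 0.15488) = 1/1.1593 = 0.8626; α₂ = α₁·K2/[H⁺] = 0.1336
α₁ + 2α₂ = 1.1297
DIC = CA / (α₁ + 2α₂) = 2.25 / 1.1297 = 1.99 mmol/kg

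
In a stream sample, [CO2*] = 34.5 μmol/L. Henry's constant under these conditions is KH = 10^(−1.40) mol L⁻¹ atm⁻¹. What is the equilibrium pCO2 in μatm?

pCO2 = 867 μatm

KH = 10^(−1.40) = 3.981×10^-2 mol L⁻¹ atm⁻¹
pCO2 = [CO2*]/KH = 34.5×10^-6 / 3.981×10^-2 = 8.67×10^-4 atm = 867 μatm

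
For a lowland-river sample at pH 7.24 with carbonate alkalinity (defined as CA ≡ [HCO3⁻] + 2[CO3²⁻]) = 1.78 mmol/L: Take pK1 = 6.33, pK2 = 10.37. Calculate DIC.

CA = [HCO3⁻] + 2[CO3²⁻] = (α₁ + 2α₂)·DIC
At pH 7.24: [H⁺]/K1 = 10^-0.91 = 0.12303, K2/[H⁺] = 10^-3.13 = 0.00074131
α₁ = 1/(1 + 0.12303 + 0.00074131) = 1/1.1238 = 0.8899; α₂ = α₁·K2/[H⁺] = 0.0006597
α₁ + 2α₂ = 0.8912
DIC = CA / (α₁ + 2α₂) = 1.78 / 0.8912 = 2.00 mmol/L

DIC = 2.00 mmol/L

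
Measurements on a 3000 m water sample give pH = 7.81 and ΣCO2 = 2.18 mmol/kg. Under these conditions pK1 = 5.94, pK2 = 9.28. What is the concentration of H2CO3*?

[CO2*] = 0.0281 mmol/kg

α₀ = 1 / (1 + K1/[H⁺] + K1K2/[H⁺]²) = 1 / (1 + 10^+1.87 + 10^+0.40)
   = 1 / (1 + 74.131 + 2.5119) = 1/77.643 = 0.01288
[CO2*] = α₀ × DIC = 0.01288 × 2.18 = 0.0281 mmol/kg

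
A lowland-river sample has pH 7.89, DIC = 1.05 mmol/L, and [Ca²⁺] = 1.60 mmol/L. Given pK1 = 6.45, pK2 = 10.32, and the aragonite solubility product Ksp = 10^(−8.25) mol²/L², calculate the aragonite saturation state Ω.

Ω = 1.07

α₂ = 1 / (1 + [H⁺]/K2 + [H⁺]²/(K1K2)) = 1 / (1 + 10^+2.43 + 10^+0.99)
   = 1 / (1 + 269.15 + 9.7724) = 1/279.93 = 0.003572
[CO3²⁻] = α₂ × DIC = 0.003572 × 1.05 = 0.003751 mmol/L = 3.751 μmol/L
Ksp = 10^(−8.25) = 5.623×10^-9
Ω = [Ca²⁺][CO3²⁻]/Ksp = (1.60×10^-3)(3.751×10^-6) / 5.623×10^-9 = 1.07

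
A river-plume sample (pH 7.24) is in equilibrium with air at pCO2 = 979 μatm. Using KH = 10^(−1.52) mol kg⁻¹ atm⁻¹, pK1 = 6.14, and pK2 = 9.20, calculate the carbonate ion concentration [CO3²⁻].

[CO3²⁻] = 4.08 μmol/kg

[CO2*] = KH · pCO2 = 10^(−1.52) × 979×10^-6 = 2.957×10^-5 mol/kg
α₀ = 1/(1 + K1/[H⁺] + K1K2/[H⁺]²) = 1/(1 + 10^+1.10 + 10^-0.86) = 0.07285
DIC = [CO2*]/α₀ = 2.957×10^-5 / 0.07285 = 0.4059 mmol/kg
[CO3²⁻] = α₂·DIC; α₂ = 0.01006, so [CO3²⁻] = 0.01006 × 0.4059 = 0.00408 mmol/kg = 4.08 μmol/kg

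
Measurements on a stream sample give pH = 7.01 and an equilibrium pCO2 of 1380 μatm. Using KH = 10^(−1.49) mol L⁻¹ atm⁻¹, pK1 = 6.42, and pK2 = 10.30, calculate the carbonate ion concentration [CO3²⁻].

[CO3²⁻] = 0.0891 μmol/L

[CO2*] = KH · pCO2 = 10^(−1.49) × 1380×10^-6 = 4.466×10^-5 mol/L
α₀ = 1/(1 + K1/[H⁺] + K1K2/[H⁺]²) = 1/(1 + 10^+0.59 + 10^-2.70) = 0.2044
DIC = [CO2*]/α₀ = 4.466×10^-5 / 0.2044 = 0.2185 mmol/L
[CO3²⁻] = α₂·DIC; α₂ = 0.0004078, so [CO3²⁻] = 0.0004078 × 0.2185 = 8.91×10^-5 mmol/L = 0.0891 μmol/L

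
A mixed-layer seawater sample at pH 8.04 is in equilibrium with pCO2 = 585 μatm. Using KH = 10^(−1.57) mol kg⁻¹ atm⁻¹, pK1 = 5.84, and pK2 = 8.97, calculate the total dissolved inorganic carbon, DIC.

[CO2*] = KH · pCO2 = 10^(−1.57) × 585×10^-6 = 1.575×10^-5 mol/kg
α₀ = 1/(1 + K1/[H⁺] + K1K2/[H⁺]²) = 1/(1 + 10^+2.20 + 10^+1.27) = 0.005615
DIC = [CO2*]/α₀ = 1.575×10^-5 / 0.005615 = 2.80 mmol/kg

DIC = 2.80 mmol/kg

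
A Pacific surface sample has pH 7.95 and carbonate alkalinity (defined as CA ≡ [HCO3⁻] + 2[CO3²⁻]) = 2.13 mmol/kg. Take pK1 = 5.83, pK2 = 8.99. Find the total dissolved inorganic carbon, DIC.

DIC = 1.98 mmol/kg

CA = [HCO3⁻] + 2[CO3²⁻] = (α₁ + 2α₂)·DIC
At pH 7.95: [H⁺]/K1 = 10^-2.12 = 0.0075858, K2/[H⁺] = 10^-1.04 = 0.091201
α₁ = 1/(1 + 0.0075858 + 0.091201) = 1/1.0988 = 0.9101; α₂ = α₁·K2/[H⁺] = 0.08300
α₁ + 2α₂ = 1.0761
DIC = CA / (α₁ + 2α₂) = 2.13 / 1.0761 = 1.98 mmol/kg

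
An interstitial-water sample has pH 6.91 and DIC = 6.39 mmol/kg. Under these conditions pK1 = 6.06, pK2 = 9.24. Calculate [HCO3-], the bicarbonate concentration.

[HCO3⁻] = 5.58 mmol/kg

α₁ = 1 / (1 + [H⁺]/K1 + K2/[H⁺]) = 1 / (1 + 10^-0.85 + 10^-2.33)
   = 1 / (1 + 0.14125 + 0.0046774) = 1/1.1459 = 0.8727
[HCO3⁻] = α₁ × DIC = 0.8727 × 6.39 = 5.58 mmol/kg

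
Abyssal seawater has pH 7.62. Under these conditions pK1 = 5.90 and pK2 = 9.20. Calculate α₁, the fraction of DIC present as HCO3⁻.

α₁ = 0.957

α₁ = 1 / (1 + [H⁺]/K1 + K2/[H⁺]) = 1 / (1 + 10^-1.72 + 10^-1.58)
   = 1 / (1 + 0.019055 + 0.026303) = 1/1.0454 = 0.9566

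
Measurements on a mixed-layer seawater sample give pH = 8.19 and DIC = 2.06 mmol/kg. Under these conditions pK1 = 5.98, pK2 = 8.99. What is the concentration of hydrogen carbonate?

α₁ = 1 / (1 + [H⁺]/K1 + K2/[H⁺]) = 1 / (1 + 10^-2.21 + 10^-0.80)
   = 1 / (1 + 0.0061660 + 0.15849) = 1/1.1647 = 0.8586
[HCO3⁻] = α₁ × DIC = 0.8586 × 2.06 = 1.77 mmol/kg

[HCO3⁻] = 1.77 mmol/kg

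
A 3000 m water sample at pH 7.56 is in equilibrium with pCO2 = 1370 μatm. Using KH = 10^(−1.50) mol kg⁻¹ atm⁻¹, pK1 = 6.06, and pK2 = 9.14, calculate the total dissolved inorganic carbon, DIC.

[CO2*] = KH · pCO2 = 10^(−1.50) × 1370×10^-6 = 4.332×10^-5 mol/kg
α₀ = 1/(1 + K1/[H⁺] + K1K2/[H⁺]²) = 1/(1 + 10^+1.50 + 10^-0.08) = 0.02989
DIC = [CO2*]/α₀ = 4.332×10^-5 / 0.02989 = 1.45 mmol/kg

DIC = 1.45 mmol/kg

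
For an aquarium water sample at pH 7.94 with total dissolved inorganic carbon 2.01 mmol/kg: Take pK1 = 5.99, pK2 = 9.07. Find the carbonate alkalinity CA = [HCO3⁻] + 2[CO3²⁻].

CA = 2.13 mmol/kg

CA = [HCO3⁻] + 2[CO3²⁻] = (α₁ + 2α₂)·DIC
At pH 7.94: [H⁺]/K1 = 10^-1.95 = 0.011220, K2/[H⁺] = 10^-1.13 = 0.074131
α₁ = 1/(1 + 0.011220 + 0.074131) = 1/1.0854 = 0.9214; α₂ = α₁·K2/[H⁺] = 0.06830
α₁ + 2α₂ = 1.0580
CA = 1.0580 × 2.01 = 2.13 mmol/kg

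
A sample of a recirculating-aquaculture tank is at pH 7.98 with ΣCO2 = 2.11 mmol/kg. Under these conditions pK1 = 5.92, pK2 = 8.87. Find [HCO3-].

[HCO3⁻] = 1.85 mmol/kg

α₁ = 1 / (1 + [H⁺]/K1 + K2/[H⁺]) = 1 / (1 + 10^-2.06 + 10^-0.89)
   = 1 / (1 + 0.0087096 + 0.12882) = 1/1.1375 = 0.8791
[HCO3⁻] = α₁ × DIC = 0.8791 × 2.11 = 1.85 mmol/kg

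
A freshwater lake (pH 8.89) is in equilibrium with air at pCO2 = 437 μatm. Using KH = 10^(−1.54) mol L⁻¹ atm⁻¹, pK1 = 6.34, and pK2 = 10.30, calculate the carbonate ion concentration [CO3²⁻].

[CO2*] = KH · pCO2 = 10^(−1.54) × 437×10^-6 = 1.260×10^-5 mol/L
α₀ = 1/(1 + K1/[H⁺] + K1K2/[H⁺]²) = 1/(1 + 10^+2.55 + 10^+1.14) = 0.002706
DIC = [CO2*]/α₀ = 1.260×10^-5 / 0.002706 = 4.658 mmol/L
[CO3²⁻] = α₂·DIC; α₂ = 0.03735, so [CO3²⁻] = 0.03735 × 4.658 = 0.174 mmol/L

[CO3²⁻] = 0.174 mmol/L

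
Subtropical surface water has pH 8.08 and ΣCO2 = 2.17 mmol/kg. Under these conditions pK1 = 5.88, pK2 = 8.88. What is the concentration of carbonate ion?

α₂ = 1 / (1 + [H⁺]/K2 + [H⁺]²/(K1K2)) = 1 / (1 + 10^+0.80 + 10^-1.40)
   = 1 / (1 + 6.3096 + 0.039811) = 1/7.3494 = 0.1361
[CO3²⁻] = α₂ × DIC = 0.1361 × 2.17 = 0.295 mmol/kg

[CO3²⁻] = 0.295 mmol/kg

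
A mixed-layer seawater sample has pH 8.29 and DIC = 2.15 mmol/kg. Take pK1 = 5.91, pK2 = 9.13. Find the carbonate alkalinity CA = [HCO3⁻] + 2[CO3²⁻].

CA = 2.41 mmol/kg

CA = [HCO3⁻] + 2[CO3²⁻] = (α₁ + 2α₂)·DIC
At pH 8.29: [H⁺]/K1 = 10^-2.38 = 0.0041687, K2/[H⁺] = 10^-0.84 = 0.14454
α₁ = 1/(1 + 0.0041687 + 0.14454) = 1/1.1487 = 0.8705; α₂ = α₁·K2/[H⁺] = 0.1258
α₁ + 2α₂ = 1.1222
CA = 1.1222 × 2.15 = 2.41 mmol/kg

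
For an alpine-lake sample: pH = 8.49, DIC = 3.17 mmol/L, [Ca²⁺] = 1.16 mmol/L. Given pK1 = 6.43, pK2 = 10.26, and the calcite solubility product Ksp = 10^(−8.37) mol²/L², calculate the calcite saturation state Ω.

α₂ = 1 / (1 + [H⁺]/K2 + [H⁺]²/(K1K2)) = 1 / (1 + 10^+1.77 + 10^-0.29)
   = 1 / (1 + 58.884 + 0.51286) = 1/60.397 = 0.01656
[CO3²⁻] = α₂ × DIC = 0.01656 × 3.17 = 0.05249 mmol/L
Ksp = 10^(−8.37) = 4.266×10^-9
Ω = [Ca²⁺][CO3²⁻]/Ksp = (1.16×10^-3)(5.249×10^-5) / 4.266×10^-9 = 14.3

Ω = 14.3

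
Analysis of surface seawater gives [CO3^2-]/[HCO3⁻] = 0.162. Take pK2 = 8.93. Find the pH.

pH = 8.14

From K2 = [H⁺][CO3^2-]/[HCO3⁻]:  pH = pK2 + log₁₀([CO3^2-]/[HCO3⁻])
log₁₀(0.162) = -0.790
pH = 8.93 + (-0.790) = 8.14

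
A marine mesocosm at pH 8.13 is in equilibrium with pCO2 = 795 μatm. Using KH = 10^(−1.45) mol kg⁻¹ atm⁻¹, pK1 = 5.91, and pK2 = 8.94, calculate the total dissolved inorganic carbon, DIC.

[CO2*] = KH · pCO2 = 10^(−1.45) × 795×10^-6 = 2.821×10^-5 mol/kg
α₀ = 1/(1 + K1/[H⁺] + K1K2/[H⁺]²) = 1/(1 + 10^+2.22 + 10^+1.41) = 0.005190
DIC = [CO2*]/α₀ = 2.821×10^-5 / 0.005190 = 5.43 mmol/kg

DIC = 5.43 mmol/kg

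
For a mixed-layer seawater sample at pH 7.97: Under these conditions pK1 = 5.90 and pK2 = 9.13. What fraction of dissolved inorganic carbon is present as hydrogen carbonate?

α₁ = 1 / (1 + [H⁺]/K1 + K2/[H⁺]) = 1 / (1 + 10^-2.07 + 10^-1.16)
   = 1 / (1 + 0.0085114 + 0.069183) = 1/1.0777 = 0.9279

α₁ = 0.928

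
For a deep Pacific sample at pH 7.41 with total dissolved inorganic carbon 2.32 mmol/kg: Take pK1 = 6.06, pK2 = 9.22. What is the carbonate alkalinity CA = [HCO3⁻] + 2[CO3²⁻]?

CA = 2.26 mmol/kg

CA = [HCO3⁻] + 2[CO3²⁻] = (α₁ + 2α₂)·DIC
At pH 7.41: [H⁺]/K1 = 10^-1.35 = 0.044668, K2/[H⁺] = 10^-1.81 = 0.015488
α₁ = 1/(1 + 0.044668 + 0.015488) = 1/1.0602 = 0.9433; α₂ = α₁·K2/[H⁺] = 0.01461
α₁ + 2α₂ = 0.9725
CA = 0.9725 × 2.32 = 2.26 mmol/kg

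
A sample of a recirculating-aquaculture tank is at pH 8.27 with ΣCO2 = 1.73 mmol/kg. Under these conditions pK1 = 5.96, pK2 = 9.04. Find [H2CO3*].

α₀ = 1 / (1 + K1/[H⁺] + K1K2/[H⁺]²) = 1 / (1 + 10^+2.31 + 10^+1.54)
   = 1 / (1 + 204.17 + 34.674) = 1/239.85 = 0.004169
[CO2*] = α₀ × DIC = 0.004169 × 1.73 = 0.00721 mmol/kg = 7.21 μmol/kg

[CO2*] = 7.21 μmol/kg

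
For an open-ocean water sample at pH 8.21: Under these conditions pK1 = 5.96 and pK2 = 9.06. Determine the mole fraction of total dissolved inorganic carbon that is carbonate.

α₂ = 0.123

α₂ = 1 / (1 + [H⁺]/K2 + [H⁺]²/(K1K2)) = 1 / (1 + 10^+0.85 + 10^-1.40)
   = 1 / (1 + 7.0795 + 0.039811) = 1/8.1193 = 0.1232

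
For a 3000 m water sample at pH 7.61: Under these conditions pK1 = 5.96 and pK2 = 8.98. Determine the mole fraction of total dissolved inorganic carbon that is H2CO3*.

α₀ = 0.0210

α₀ = 1 / (1 + K1/[H⁺] + K1K2/[H⁺]²) = 1 / (1 + 10^+1.65 + 10^+0.28)
   = 1 / (1 + 44.668 + 1.9055) = 1/47.574 = 0.02102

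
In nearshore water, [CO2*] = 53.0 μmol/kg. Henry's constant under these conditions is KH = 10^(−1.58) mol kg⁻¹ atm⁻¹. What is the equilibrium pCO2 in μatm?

pCO2 = 2020 μatm

KH = 10^(−1.58) = 2.630×10^-2 mol kg⁻¹ atm⁻¹
pCO2 = [CO2*]/KH = 53.0×10^-6 / 2.630×10^-2 = 2.02×10^-3 atm = 2020 μatm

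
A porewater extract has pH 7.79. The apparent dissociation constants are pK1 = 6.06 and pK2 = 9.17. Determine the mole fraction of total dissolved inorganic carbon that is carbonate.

α₂ = 0.0393

α₂ = 1 / (1 + [H⁺]/K2 + [H⁺]²/(K1K2)) = 1 / (1 + 10^+1.38 + 10^-0.35)
   = 1 / (1 + 23.988 + 0.44668) = 1/25.435 = 0.03932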